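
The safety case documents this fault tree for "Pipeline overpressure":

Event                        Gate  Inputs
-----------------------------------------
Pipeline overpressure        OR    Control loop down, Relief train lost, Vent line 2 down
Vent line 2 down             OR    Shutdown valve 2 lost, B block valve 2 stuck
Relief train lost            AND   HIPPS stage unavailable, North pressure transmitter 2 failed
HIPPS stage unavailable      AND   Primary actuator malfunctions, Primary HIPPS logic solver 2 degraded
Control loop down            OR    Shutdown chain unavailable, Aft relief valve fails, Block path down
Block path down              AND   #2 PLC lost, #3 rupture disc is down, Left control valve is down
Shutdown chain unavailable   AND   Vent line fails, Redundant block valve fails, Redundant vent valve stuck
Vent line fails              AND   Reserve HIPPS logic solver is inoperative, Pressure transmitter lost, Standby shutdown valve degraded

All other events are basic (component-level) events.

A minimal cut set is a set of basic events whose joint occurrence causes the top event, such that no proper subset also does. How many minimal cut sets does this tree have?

Vent line fails [AND]: one cut set from each child combined → 1 × 1 × 1 = 1 cut set(s).
Shutdown chain unavailable [AND]: one cut set from each child combined → 1 × 1 × 1 = 1 cut set(s).
Block path down [AND]: one cut set from each child combined → 1 × 1 × 1 = 1 cut set(s).
Control loop down [OR]: union of children's cut sets → 3 cut set(s).
HIPPS stage unavailable [AND]: one cut set from each child combined → 1 × 1 = 1 cut set(s).
Relief train lost [AND]: one cut set from each child combined → 1 × 1 = 1 cut set(s).
Vent line 2 down [OR]: union of children's cut sets → 2 cut set(s).
Pipeline overpressure [OR]: union of children's cut sets → 6 cut set(s).
Minimal cut sets: {Pressure transmitter lost, Redundant block valve fails, Redundant vent valve stuck, Reserve HIPPS logic solver is inoperative, Standby shutdown valve degraded}; {Aft relief valve fails}; {#2 PLC lost, #3 rupture disc is down, Left control valve is down}; {North pressure transmitter 2 failed, Primary HIPPS logic solver 2 degraded, Primary actuator malfunctions}; {Shutdown valve 2 lost}; {B block valve 2 stuck}.

6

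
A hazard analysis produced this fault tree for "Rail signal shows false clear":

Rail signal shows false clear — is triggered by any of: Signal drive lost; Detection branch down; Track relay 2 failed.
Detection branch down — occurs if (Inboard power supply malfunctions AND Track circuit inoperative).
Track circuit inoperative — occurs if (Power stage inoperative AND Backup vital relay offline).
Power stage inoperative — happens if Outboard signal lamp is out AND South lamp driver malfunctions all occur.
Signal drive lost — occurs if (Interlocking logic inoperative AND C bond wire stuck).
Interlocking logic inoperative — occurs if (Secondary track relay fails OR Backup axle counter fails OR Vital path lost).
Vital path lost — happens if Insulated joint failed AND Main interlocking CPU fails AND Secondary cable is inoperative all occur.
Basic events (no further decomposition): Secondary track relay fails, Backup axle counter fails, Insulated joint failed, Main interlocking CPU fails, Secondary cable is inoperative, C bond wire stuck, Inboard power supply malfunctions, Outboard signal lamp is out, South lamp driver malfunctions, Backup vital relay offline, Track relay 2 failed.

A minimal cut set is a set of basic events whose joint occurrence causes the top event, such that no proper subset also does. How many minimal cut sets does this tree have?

Vital path lost [AND]: one cut set from each child combined → 1 × 1 × 1 = 1 cut set(s).
Interlocking logic inoperative [OR]: union of children's cut sets → 3 cut set(s).
Signal drive lost [AND]: one cut set from each child combined → 3 × 1 = 3 cut set(s).
Power stage inoperative [AND]: one cut set from each child combined → 1 × 1 = 1 cut set(s).
Track circuit inoperative [AND]: one cut set from each child combined → 1 × 1 = 1 cut set(s).
Detection branch down [AND]: one cut set from each child combined → 1 × 1 = 1 cut set(s).
Rail signal shows false clear [OR]: union of children's cut sets → 5 cut set(s).
Minimal cut sets: {C bond wire stuck, Secondary track relay fails}; {Backup axle counter fails, C bond wire stuck}; {C bond wire stuck, Insulated joint failed, Main interlocking CPU fails, Secondary cable is inoperative}; {Backup vital relay offline, Inboard power supply malfunctions, Outboard signal lamp is out, South lamp driver malfunctions}; {Track relay 2 failed}.

5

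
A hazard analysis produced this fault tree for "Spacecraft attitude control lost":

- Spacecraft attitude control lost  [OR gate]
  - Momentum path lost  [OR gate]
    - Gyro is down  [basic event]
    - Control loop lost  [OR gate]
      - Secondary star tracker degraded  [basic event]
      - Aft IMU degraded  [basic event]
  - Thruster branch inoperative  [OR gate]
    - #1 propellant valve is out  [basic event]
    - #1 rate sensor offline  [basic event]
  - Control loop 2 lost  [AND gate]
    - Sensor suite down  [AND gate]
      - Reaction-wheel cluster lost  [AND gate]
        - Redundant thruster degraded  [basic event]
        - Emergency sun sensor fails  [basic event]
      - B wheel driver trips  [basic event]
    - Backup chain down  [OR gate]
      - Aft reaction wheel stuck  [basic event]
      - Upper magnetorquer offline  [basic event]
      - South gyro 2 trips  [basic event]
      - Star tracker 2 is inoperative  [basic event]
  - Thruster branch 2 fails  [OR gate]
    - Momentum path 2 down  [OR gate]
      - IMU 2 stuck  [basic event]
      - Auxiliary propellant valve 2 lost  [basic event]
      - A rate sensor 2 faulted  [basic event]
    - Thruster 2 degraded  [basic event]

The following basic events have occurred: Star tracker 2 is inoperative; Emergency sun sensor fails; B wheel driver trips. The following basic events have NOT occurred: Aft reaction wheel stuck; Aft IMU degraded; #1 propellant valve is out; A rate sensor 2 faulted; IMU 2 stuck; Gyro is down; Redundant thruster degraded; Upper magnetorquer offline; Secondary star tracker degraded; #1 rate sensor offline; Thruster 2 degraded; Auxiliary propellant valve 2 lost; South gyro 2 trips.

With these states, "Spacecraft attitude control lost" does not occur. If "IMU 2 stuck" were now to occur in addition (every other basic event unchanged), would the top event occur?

Counterfactual: set "IMU 2 stuck" to occurred.
Control loop lost [OR]: Secondary star tracker degraded=not, Aft IMU degraded=not → no input occurs → does not occur.
Momentum path lost [OR]: Gyro is down=not, Control loop lost=not → no input occurs → does not occur.
Thruster branch inoperative [OR]: #1 propellant valve is out=not, #1 rate sensor offline=not → no input occurs → does not occur.
Reaction-wheel cluster lost [AND]: Redundant thruster degraded=not, Emergency sun sensor fails=occurs → not all inputs occur → does not occur.
Sensor suite down [AND]: Reaction-wheel cluster lost=not, B wheel driver trips=occurs → not all inputs occur → does not occur.
Backup chain down [OR]: Aft reaction wheel stuck=not, Upper magnetorquer offline=not, South gyro 2 trips=not, Star tracker 2 is inoperative=occurs → at least one input occurs → occurs.
Control loop 2 lost [AND]: Sensor suite down=not, Backup chain down=occurs → not all inputs occur → does not occur.
Momentum path 2 down [OR]: IMU 2 stuck=occurs, Auxiliary propellant valve 2 lost=not, A rate sensor 2 faulted=not → at least one input occurs → occurs.
Thruster branch 2 fails [OR]: Momentum path 2 down=occurs, Thruster 2 degraded=not → at least one input occurs → occurs.
Spacecraft attitude control lost [OR]: Momentum path lost=not, Thruster branch inoperative=not, Control loop 2 lost=not, Thruster branch 2 fails=occurs → at least one input occurs → occurs.

Yes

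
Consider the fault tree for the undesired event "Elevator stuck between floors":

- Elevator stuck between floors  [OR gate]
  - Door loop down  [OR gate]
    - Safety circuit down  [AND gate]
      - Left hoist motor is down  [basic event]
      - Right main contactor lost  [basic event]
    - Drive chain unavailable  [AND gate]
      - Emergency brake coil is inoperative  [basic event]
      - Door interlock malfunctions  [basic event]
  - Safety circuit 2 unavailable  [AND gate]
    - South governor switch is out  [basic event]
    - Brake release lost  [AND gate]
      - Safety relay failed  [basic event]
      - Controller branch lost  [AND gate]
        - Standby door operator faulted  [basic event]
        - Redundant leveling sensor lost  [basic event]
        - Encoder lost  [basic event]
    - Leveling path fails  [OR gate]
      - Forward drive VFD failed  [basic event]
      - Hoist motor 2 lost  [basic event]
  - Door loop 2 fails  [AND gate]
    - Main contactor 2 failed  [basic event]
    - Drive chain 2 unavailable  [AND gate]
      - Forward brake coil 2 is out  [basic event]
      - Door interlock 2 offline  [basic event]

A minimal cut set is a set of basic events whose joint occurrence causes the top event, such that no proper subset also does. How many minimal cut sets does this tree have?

Safety circuit down [AND]: one cut set from each child combined → 1 × 1 = 1 cut set(s).
Drive chain unavailable [AND]: one cut set from each child combined → 1 × 1 = 1 cut set(s).
Door loop down [OR]: union of children's cut sets → 2 cut set(s).
Controller branch lost [AND]: one cut set from each child combined → 1 × 1 × 1 = 1 cut set(s).
Brake release lost [AND]: one cut set from each child combined → 1 × 1 = 1 cut set(s).
Leveling path fails [OR]: union of children's cut sets → 2 cut set(s).
Safety circuit 2 unavailable [AND]: one cut set from each child combined → 1 × 1 × 2 = 2 cut set(s).
Drive chain 2 unavailable [AND]: one cut set from each child combined → 1 × 1 = 1 cut set(s).
Door loop 2 fails [AND]: one cut set from each child combined → 1 × 1 = 1 cut set(s).
Elevator stuck between floors [OR]: union of children's cut sets → 5 cut set(s).
Minimal cut sets: {Left hoist motor is down, Right main contactor lost}; {Door interlock malfunctions, Emergency brake coil is inoperative}; {Encoder lost, Forward drive VFD failed, Redundant leveling sensor lost, Safety relay failed, South governor switch is out, Standby door operator faulted}; {Encoder lost, Hoist motor 2 lost, Redundant leveling sensor lost, Safety relay failed, South governor switch is out, Standby door operator faulted}; {Door interlock 2 offline, Forward brake coil 2 is out, Main contactor 2 failed}.

5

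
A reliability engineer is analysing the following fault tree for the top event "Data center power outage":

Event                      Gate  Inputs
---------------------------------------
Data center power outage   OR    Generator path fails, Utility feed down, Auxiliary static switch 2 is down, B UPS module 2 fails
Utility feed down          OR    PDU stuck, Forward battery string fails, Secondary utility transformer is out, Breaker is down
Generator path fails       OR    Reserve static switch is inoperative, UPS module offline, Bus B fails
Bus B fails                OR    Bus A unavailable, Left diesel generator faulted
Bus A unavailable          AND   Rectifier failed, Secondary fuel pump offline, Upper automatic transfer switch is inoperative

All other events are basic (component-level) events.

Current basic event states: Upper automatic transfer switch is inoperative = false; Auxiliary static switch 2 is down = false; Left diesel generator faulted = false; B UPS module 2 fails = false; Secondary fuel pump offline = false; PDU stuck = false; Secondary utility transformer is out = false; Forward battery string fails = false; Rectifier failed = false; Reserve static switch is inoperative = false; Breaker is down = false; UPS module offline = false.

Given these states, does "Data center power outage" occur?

Bus A unavailable [AND]: Rectifier failed=not, Secondary fuel pump offline=not, Upper automatic transfer switch is inoperative=not → not all inputs occur → does not occur.
Bus B fails [OR]: Bus A unavailable=not, Left diesel generator faulted=not → no input occurs → does not occur.
Generator path fails [OR]: Reserve static switch is inoperative=not, UPS module offline=not, Bus B fails=not → no input occurs → does not occur.
Utility feed down [OR]: PDU stuck=not, Forward battery string fails=not, Secondary utility transformer is out=not, Breaker is down=not → no input occurs → does not occur.
Data center power outage [OR]: Generator path fails=not, Utility feed down=not, Auxiliary static switch 2 is down=not, B UPS module 2 fails=not → no input occurs → does not occur.

No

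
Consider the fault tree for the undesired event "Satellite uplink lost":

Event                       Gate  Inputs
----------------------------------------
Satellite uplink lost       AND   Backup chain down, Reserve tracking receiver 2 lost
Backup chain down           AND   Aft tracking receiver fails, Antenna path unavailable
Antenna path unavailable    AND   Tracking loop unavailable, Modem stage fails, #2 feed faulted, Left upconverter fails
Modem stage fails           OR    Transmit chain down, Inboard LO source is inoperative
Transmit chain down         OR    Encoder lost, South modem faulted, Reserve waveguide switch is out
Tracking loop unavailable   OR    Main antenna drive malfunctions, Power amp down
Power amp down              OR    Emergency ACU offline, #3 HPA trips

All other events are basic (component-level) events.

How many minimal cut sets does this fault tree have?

Power amp down [OR]: union of children's cut sets → 2 cut set(s).
Tracking loop unavailable [OR]: union of children's cut sets → 3 cut set(s).
Transmit chain down [OR]: union of children's cut sets → 3 cut set(s).
Modem stage fails [OR]: union of children's cut sets → 4 cut set(s).
Antenna path unavailable [AND]: one cut set from each child combined → 3 × 4 × 1 × 1 = 12 cut set(s).
Backup chain down [AND]: one cut set from each child combined → 1 × 12 = 12 cut set(s).
Satellite uplink lost [AND]: one cut set from each child combined → 12 × 1 = 12 cut set(s).

12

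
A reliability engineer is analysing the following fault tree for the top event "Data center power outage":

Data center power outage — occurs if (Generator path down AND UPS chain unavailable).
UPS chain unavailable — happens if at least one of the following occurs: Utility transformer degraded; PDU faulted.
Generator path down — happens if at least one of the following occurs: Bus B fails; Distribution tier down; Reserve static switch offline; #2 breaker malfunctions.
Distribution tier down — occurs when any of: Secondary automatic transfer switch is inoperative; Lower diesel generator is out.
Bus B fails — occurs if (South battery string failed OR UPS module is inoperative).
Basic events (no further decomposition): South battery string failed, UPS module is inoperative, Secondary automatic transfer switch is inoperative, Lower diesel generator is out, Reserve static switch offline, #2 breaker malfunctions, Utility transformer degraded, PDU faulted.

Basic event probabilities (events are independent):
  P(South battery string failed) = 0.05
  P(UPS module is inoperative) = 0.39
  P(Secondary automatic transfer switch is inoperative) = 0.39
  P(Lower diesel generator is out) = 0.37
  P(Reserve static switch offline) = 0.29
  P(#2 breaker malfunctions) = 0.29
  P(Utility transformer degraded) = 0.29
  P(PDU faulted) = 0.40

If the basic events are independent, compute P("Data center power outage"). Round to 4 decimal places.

P(Bus B fails) [OR] = 1 − (1−0.05) × (1−0.39) = 0.420500
P(Distribution tier down) [OR] = 1 − (1−0.39) × (1−0.37) = 0.615700
P(Generator path down) [OR] = 1 − (1−0.420500) × (1−0.615700) × (1−0.29) × (1−0.29) = 0.887736
P(UPS chain unavailable) [OR] = 1 − (1−0.29) × (1−0.40) = 0.574000
P(Data center power outage) [AND] = 0.887736 × 0.574000 = 0.509560
Rounded to 4 decimal places: P(Data center power outage) ≈ 0.5096.

0.5096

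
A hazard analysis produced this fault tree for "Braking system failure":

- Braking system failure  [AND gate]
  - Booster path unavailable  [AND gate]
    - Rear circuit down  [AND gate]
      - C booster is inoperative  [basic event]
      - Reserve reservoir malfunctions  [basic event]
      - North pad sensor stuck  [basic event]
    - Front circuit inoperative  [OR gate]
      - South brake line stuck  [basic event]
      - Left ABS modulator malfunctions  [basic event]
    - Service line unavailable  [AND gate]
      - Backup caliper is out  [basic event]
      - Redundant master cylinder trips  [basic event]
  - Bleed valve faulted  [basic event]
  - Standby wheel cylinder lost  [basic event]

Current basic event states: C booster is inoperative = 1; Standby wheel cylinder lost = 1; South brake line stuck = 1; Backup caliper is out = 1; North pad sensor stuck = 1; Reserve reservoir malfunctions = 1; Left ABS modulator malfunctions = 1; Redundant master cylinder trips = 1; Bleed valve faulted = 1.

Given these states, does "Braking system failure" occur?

Yes

Rear circuit down [AND]: C booster is inoperative=occurs, Reserve reservoir malfunctions=occurs, North pad sensor stuck=occurs → all inputs occur → occurs.
Front circuit inoperative [OR]: South brake line stuck=occurs, Left ABS modulator malfunctions=occurs → at least one input occurs → occurs.
Service line unavailable [AND]: Backup caliper is out=occurs, Redundant master cylinder trips=occurs → all inputs occur → occurs.
Booster path unavailable [AND]: Rear circuit down=occurs, Front circuit inoperative=occurs, Service line unavailable=occurs → all inputs occur → occurs.
Braking system failure [AND]: Booster path unavailable=occurs, Bleed valve faulted=occurs, Standby wheel cylinder lost=occurs → all inputs occur → occurs.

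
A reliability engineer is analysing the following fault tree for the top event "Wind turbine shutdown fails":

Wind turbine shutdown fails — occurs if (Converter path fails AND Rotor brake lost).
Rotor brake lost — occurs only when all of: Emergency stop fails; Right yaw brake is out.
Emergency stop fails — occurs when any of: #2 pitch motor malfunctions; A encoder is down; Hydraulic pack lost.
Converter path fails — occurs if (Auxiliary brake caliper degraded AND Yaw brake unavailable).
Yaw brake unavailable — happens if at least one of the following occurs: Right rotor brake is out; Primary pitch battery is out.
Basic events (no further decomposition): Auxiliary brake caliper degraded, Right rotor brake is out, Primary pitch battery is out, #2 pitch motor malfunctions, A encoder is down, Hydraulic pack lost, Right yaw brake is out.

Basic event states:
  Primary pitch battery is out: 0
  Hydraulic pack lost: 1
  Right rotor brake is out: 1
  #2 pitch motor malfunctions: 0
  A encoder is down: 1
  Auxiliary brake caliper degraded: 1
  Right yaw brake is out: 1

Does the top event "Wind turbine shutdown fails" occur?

Yes

Yaw brake unavailable [OR]: Right rotor brake is out=occurs, Primary pitch battery is out=not → at least one input occurs → occurs.
Converter path fails [AND]: Auxiliary brake caliper degraded=occurs, Yaw brake unavailable=occurs → all inputs occur → occurs.
Emergency stop fails [OR]: #2 pitch motor malfunctions=not, A encoder is down=occurs, Hydraulic pack lost=occurs → at least one input occurs → occurs.
Rotor brake lost [AND]: Emergency stop fails=occurs, Right yaw brake is out=occurs → all inputs occur → occurs.
Wind turbine shutdown fails [AND]: Converter path fails=occurs, Rotor brake lost=occurs → all inputs occur → occurs.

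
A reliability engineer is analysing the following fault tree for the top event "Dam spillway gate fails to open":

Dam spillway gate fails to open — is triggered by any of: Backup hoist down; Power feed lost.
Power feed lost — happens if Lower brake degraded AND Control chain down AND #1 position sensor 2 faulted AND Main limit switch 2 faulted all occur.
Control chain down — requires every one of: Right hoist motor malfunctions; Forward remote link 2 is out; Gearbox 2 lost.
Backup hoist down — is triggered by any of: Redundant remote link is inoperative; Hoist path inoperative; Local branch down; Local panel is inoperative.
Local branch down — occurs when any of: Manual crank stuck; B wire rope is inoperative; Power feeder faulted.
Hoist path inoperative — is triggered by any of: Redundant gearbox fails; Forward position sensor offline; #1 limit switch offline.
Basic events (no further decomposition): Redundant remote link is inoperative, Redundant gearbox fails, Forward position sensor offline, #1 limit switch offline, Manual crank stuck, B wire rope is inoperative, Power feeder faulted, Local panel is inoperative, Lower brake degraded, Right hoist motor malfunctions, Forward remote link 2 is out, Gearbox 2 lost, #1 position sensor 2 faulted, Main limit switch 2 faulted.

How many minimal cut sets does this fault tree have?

Hoist path inoperative [OR]: union of children's cut sets → 3 cut set(s).
Local branch down [OR]: union of children's cut sets → 3 cut set(s).
Backup hoist down [OR]: union of children's cut sets → 8 cut set(s).
Control chain down [AND]: one cut set from each child combined → 1 × 1 × 1 = 1 cut set(s).
Power feed lost [AND]: one cut set from each child combined → 1 × 1 × 1 × 1 = 1 cut set(s).
Dam spillway gate fails to open [OR]: union of children's cut sets → 9 cut set(s).
Minimal cut sets: {Redundant remote link is inoperative}; {Redundant gearbox fails}; {Forward position sensor offline}; {#1 limit switch offline}; {Manual crank stuck}; {B wire rope is inoperative}; {Power feeder faulted}; {Local panel is inoperative}; {#1 position sensor 2 faulted, Forward remote link 2 is out, Gearbox 2 lost, Lower brake degraded, Main limit switch 2 faulted, Right hoist motor malfunctions}.

9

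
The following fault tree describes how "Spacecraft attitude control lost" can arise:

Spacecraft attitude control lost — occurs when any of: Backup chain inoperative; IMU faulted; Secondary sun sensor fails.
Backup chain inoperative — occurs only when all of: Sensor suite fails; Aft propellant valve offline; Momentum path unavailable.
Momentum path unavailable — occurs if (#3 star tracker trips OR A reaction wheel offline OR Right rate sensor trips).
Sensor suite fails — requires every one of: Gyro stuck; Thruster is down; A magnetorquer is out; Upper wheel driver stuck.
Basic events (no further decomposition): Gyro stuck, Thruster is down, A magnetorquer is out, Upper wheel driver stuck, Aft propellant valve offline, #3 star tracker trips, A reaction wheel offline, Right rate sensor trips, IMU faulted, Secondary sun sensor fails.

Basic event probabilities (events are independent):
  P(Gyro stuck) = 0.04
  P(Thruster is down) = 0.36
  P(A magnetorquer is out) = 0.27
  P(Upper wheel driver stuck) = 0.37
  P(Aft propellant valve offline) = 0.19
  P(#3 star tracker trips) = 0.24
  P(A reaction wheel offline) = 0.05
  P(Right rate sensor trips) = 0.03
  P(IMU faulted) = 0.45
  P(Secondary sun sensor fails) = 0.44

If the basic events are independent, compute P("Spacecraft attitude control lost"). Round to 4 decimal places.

0.6920

P(Sensor suite fails) [AND] = 0.04 × 0.36 × 0.27 × 0.37 = 0.001439
P(Momentum path unavailable) [OR] = 1 − (1−0.24) × (1−0.05) × (1−0.03) = 0.299660
P(Backup chain inoperative) [AND] = 0.001439 × 0.19 × 0.299660 = 0.000082
P(Spacecraft attitude control lost) [OR] = 1 − (1−0.000082) × (1−0.45) × (1−0.44) = 0.692025
Rounded to 4 decimal places: P(Spacecraft attitude control lost) ≈ 0.6920.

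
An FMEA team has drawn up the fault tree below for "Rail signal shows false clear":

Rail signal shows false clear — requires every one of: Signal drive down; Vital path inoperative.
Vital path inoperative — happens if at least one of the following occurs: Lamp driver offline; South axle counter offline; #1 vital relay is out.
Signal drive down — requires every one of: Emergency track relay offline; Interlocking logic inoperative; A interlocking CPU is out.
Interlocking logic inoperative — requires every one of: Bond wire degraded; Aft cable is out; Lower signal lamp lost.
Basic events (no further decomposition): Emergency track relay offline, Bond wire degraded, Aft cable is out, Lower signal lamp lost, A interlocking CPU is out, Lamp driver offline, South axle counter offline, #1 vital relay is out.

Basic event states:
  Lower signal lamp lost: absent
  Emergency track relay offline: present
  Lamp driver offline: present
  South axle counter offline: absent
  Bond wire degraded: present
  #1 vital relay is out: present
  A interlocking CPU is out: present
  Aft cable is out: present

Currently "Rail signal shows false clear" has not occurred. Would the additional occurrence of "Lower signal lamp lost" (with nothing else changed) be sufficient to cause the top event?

Counterfactual: set "Lower signal lamp lost" to occurred.
Interlocking logic inoperative [AND]: Bond wire degraded=occurs, Aft cable is out=occurs, Lower signal lamp lost=occurs → all inputs occur → occurs.
Signal drive down [AND]: Emergency track relay offline=occurs, Interlocking logic inoperative=occurs, A interlocking CPU is out=occurs → all inputs occur → occurs.
Vital path inoperative [OR]: Lamp driver offline=occurs, South axle counter offline=not, #1 vital relay is out=occurs → at least one input occurs → occurs.
Rail signal shows false clear [AND]: Signal drive down=occurs, Vital path inoperative=occurs → all inputs occur → occurs.

Yes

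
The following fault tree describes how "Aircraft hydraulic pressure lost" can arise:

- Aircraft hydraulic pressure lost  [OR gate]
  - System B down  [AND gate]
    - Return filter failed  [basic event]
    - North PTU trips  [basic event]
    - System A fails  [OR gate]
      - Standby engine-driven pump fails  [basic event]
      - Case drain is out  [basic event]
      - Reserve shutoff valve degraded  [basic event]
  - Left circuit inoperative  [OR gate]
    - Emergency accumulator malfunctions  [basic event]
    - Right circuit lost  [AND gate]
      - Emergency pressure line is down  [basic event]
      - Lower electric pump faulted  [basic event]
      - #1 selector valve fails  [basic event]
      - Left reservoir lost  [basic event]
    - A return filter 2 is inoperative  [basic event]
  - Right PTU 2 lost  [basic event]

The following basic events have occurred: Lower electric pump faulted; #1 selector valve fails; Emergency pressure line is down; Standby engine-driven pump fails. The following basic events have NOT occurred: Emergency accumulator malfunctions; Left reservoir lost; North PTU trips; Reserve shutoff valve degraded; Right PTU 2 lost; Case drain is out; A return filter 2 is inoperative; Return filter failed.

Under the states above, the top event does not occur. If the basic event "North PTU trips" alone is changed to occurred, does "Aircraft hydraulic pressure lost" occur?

Counterfactual: set "North PTU trips" to occurred.
System A fails [OR]: Standby engine-driven pump fails=occurs, Case drain is out=not, Reserve shutoff valve degraded=not → at least one input occurs → occurs.
System B down [AND]: Return filter failed=not, North PTU trips=occurs, System A fails=occurs → not all inputs occur → does not occur.
Right circuit lost [AND]: Emergency pressure line is down=occurs, Lower electric pump faulted=occurs, #1 selector valve fails=occurs, Left reservoir lost=not → not all inputs occur → does not occur.
Left circuit inoperative [OR]: Emergency accumulator malfunctions=not, Right circuit lost=not, A return filter 2 is inoperative=not → no input occurs → does not occur.
Aircraft hydraulic pressure lost [OR]: System B down=not, Left circuit inoperative=not, Right PTU 2 lost=not → no input occurs → does not occur.

No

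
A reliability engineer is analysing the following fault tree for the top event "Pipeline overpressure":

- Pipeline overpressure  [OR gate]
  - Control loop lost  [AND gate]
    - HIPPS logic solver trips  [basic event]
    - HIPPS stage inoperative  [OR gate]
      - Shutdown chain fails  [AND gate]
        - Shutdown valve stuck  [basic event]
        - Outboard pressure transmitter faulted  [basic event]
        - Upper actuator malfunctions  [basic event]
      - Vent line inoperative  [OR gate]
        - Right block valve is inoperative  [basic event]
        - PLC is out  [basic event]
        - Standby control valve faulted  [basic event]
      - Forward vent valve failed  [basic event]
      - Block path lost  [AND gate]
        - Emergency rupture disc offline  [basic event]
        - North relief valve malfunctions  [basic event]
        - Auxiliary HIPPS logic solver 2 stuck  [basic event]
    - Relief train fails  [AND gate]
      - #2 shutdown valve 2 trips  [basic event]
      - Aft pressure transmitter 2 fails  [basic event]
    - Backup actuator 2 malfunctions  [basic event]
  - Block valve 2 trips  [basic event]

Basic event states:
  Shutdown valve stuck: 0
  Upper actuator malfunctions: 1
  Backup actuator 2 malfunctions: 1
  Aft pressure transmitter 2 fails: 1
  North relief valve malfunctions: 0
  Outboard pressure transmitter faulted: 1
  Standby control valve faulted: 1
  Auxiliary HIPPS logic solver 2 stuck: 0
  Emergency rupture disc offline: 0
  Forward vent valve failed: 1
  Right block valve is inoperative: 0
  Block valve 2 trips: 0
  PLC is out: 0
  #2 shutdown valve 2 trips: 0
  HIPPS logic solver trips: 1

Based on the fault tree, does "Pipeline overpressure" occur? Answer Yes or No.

Shutdown chain fails [AND]: Shutdown valve stuck=not, Outboard pressure transmitter faulted=occurs, Upper actuator malfunctions=occurs → not all inputs occur → does not occur.
Vent line inoperative [OR]: Right block valve is inoperative=not, PLC is out=not, Standby control valve faulted=occurs → at least one input occurs → occurs.
Block path lost [AND]: Emergency rupture disc offline=not, North relief valve malfunctions=not, Auxiliary HIPPS logic solver 2 stuck=not → not all inputs occur → does not occur.
HIPPS stage inoperative [OR]: Shutdown chain fails=not, Vent line inoperative=occurs, Forward vent valve failed=occurs, Block path lost=not → at least one input occurs → occurs.
Relief train fails [AND]: #2 shutdown valve 2 trips=not, Aft pressure transmitter 2 fails=occurs → not all inputs occur → does not occur.
Control loop lost [AND]: HIPPS logic solver trips=occurs, HIPPS stage inoperative=occurs, Relief train fails=not, Backup actuator 2 malfunctions=occurs → not all inputs occur → does not occur.
Pipeline overpressure [OR]: Control loop lost=not, Block valve 2 trips=not → no input occurs → does not occur.

No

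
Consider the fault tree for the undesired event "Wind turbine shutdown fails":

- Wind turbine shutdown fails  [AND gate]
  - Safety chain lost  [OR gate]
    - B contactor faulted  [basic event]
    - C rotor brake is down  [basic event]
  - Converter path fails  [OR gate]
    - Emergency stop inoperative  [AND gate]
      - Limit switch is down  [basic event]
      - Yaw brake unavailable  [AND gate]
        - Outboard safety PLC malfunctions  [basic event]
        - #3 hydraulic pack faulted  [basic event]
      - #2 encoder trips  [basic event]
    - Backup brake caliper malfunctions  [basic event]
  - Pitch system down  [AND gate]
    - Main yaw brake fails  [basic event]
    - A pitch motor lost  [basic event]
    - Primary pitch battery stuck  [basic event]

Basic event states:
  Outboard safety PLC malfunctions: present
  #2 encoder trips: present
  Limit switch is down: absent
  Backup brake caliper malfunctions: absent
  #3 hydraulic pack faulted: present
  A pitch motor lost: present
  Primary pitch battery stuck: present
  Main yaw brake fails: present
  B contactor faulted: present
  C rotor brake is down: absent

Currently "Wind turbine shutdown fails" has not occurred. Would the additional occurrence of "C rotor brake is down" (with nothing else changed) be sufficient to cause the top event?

No

Counterfactual: set "C rotor brake is down" to occurred.
Safety chain lost [OR]: B contactor faulted=occurs, C rotor brake is down=occurs → at least one input occurs → occurs.
Yaw brake unavailable [AND]: Outboard safety PLC malfunctions=occurs, #3 hydraulic pack faulted=occurs → all inputs occur → occurs.
Emergency stop inoperative [AND]: Limit switch is down=not, Yaw brake unavailable=occurs, #2 encoder trips=occurs → not all inputs occur → does not occur.
Converter path fails [OR]: Emergency stop inoperative=not, Backup brake caliper malfunctions=not → no input occurs → does not occur.
Pitch system down [AND]: Main yaw brake fails=occurs, A pitch motor lost=occurs, Primary pitch battery stuck=occurs → all inputs occur → occurs.
Wind turbine shutdown fails [AND]: Safety chain lost=occurs, Converter path fails=not, Pitch system down=occurs → not all inputs occur → does not occur.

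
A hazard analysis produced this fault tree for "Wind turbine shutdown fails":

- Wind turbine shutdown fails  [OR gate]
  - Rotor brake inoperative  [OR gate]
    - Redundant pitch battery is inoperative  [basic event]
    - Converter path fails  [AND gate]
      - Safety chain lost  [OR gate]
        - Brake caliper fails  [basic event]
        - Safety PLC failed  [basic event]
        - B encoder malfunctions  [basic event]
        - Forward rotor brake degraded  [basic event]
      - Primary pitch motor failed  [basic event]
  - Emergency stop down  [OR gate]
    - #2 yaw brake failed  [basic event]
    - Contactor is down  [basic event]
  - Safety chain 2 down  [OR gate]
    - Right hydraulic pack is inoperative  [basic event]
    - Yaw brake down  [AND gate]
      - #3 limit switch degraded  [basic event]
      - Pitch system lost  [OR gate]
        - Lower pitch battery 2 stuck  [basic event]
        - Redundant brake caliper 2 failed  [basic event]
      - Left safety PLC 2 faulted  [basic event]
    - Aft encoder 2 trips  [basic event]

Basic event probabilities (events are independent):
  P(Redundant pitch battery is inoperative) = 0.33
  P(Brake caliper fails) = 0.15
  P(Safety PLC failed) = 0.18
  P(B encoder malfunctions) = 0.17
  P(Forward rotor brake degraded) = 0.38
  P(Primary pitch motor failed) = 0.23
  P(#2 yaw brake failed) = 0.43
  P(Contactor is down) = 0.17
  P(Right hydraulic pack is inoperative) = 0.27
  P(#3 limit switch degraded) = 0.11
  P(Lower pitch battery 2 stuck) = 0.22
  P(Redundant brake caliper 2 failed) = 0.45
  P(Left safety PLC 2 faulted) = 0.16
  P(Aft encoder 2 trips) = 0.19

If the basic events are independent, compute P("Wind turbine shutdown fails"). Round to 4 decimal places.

0.8418

P(Safety chain lost) [OR] = 1 − (1−0.15) × (1−0.18) × (1−0.17) × (1−0.38) = 0.641324
P(Converter path fails) [AND] = 0.641324 × 0.23 = 0.147505
P(Rotor brake inoperative) [OR] = 1 − (1−0.33) × (1−0.147505) = 0.428828
P(Emergency stop down) [OR] = 1 − (1−0.43) × (1−0.17) = 0.526900
P(Pitch system lost) [OR] = 1 − (1−0.22) × (1−0.45) = 0.571000
P(Yaw brake down) [AND] = 0.11 × 0.571000 × 0.16 = 0.010050
P(Safety chain 2 down) [OR] = 1 − (1−0.27) × (1−0.010050) × (1−0.19) = 0.414643
P(Wind turbine shutdown fails) [OR] = 1 − (1−0.428828) × (1−0.526900) × (1−0.414643) = 0.841824
Rounded to 4 decimal places: P(Wind turbine shutdown fails) ≈ 0.8418.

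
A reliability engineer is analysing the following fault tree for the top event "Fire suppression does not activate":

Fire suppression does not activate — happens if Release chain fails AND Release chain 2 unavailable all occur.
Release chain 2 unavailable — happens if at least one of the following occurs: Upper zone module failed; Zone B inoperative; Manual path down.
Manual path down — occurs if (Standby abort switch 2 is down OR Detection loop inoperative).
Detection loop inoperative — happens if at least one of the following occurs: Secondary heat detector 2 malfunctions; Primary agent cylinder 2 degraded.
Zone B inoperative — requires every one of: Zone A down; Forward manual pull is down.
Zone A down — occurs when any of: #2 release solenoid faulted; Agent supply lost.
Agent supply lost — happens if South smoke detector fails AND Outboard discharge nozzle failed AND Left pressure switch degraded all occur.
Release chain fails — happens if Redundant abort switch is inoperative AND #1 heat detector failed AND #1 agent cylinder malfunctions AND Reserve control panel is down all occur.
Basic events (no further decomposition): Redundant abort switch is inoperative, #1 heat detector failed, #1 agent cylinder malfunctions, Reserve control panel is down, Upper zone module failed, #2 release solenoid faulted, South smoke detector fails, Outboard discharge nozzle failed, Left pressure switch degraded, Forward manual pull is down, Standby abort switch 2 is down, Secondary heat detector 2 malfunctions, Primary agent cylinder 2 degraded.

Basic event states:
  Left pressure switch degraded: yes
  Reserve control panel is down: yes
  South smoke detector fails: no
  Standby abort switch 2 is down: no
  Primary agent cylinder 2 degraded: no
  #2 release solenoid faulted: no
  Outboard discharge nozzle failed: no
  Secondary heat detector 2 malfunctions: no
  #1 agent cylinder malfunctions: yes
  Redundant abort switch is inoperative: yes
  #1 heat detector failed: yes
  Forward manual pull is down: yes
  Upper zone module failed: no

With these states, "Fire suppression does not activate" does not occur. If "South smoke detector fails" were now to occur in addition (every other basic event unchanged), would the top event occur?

No

Counterfactual: set "South smoke detector fails" to occurred.
Release chain fails [AND]: Redundant abort switch is inoperative=occurs, #1 heat detector failed=occurs, #1 agent cylinder malfunctions=occurs, Reserve control panel is down=occurs → all inputs occur → occurs.
Agent supply lost [AND]: South smoke detector fails=occurs, Outboard discharge nozzle failed=not, Left pressure switch degraded=occurs → not all inputs occur → does not occur.
Zone A down [OR]: #2 release solenoid faulted=not, Agent supply lost=not → no input occurs → does not occur.
Zone B inoperative [AND]: Zone A down=not, Forward manual pull is down=occurs → not all inputs occur → does not occur.
Detection loop inoperative [OR]: Secondary heat detector 2 malfunctions=not, Primary agent cylinder 2 degraded=not → no input occurs → does not occur.
Manual path down [OR]: Standby abort switch 2 is down=not, Detection loop inoperative=not → no input occurs → does not occur.
Release chain 2 unavailable [OR]: Upper zone module failed=not, Zone B inoperative=not, Manual path down=not → no input occurs → does not occur.
Fire suppression does not activate [AND]: Release chain fails=occurs, Release chain 2 unavailable=not → not all inputs occur → does not occur.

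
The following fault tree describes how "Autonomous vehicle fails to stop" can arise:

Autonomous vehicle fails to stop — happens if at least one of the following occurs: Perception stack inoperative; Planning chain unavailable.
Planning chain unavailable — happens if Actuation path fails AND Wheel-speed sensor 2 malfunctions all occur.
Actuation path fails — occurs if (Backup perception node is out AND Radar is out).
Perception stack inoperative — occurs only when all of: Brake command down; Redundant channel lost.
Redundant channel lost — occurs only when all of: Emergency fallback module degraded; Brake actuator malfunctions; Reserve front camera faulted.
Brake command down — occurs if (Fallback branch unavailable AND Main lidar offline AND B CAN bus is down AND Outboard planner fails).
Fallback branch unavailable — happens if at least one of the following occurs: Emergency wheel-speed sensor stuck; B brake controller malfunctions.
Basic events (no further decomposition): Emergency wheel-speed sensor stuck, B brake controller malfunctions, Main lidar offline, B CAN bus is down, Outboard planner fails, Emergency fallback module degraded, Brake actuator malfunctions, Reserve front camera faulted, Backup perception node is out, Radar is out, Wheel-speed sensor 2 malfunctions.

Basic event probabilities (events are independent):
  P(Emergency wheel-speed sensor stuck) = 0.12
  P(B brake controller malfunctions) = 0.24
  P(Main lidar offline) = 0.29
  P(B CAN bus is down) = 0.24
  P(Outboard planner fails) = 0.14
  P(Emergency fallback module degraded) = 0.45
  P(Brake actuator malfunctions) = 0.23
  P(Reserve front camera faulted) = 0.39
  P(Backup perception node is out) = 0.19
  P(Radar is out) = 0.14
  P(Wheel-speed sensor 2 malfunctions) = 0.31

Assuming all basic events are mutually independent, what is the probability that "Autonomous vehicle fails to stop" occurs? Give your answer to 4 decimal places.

P(Fallback branch unavailable) [OR] = 1 − (1−0.12) × (1−0.24) = 0.331200
P(Brake command down) [AND] = 0.331200 × 0.29 × 0.24 × 0.14 = 0.003227
P(Redundant channel lost) [AND] = 0.45 × 0.23 × 0.39 = 0.040365
P(Perception stack inoperative) [AND] = 0.003227 × 0.040365 = 0.000130
P(Actuation path fails) [AND] = 0.19 × 0.14 = 0.026600
P(Planning chain unavailable) [AND] = 0.026600 × 0.31 = 0.008246
P(Autonomous vehicle fails to stop) [OR] = 1 − (1−0.000130) × (1−0.008246) = 0.008375
Rounded to 4 decimal places: P(Autonomous vehicle fails to stop) ≈ 0.0084.

0.0084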